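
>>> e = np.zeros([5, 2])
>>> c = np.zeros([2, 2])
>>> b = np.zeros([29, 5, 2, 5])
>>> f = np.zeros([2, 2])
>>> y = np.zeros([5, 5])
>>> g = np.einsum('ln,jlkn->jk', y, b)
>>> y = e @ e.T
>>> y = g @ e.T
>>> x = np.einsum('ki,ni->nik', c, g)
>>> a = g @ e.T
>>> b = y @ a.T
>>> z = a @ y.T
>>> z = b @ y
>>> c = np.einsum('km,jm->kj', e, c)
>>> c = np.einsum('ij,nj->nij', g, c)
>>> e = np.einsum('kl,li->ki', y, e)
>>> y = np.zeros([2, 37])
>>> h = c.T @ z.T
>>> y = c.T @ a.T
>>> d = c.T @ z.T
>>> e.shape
(29, 2)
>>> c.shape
(5, 29, 2)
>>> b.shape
(29, 29)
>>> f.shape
(2, 2)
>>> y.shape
(2, 29, 29)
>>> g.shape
(29, 2)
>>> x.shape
(29, 2, 2)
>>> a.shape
(29, 5)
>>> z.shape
(29, 5)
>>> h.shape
(2, 29, 29)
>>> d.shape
(2, 29, 29)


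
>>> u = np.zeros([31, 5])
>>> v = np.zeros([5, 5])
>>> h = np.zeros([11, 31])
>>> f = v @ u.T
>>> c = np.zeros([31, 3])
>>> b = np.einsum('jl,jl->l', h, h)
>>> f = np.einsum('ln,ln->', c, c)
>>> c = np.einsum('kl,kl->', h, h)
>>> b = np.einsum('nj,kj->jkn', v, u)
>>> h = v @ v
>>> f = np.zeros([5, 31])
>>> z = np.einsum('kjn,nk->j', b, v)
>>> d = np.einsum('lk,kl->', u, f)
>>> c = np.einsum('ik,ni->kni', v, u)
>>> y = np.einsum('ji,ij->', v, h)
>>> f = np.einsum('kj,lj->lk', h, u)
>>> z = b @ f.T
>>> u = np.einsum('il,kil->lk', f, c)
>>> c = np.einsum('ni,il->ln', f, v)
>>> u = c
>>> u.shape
(5, 31)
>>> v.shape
(5, 5)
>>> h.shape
(5, 5)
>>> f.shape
(31, 5)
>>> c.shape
(5, 31)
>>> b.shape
(5, 31, 5)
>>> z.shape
(5, 31, 31)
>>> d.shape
()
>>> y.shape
()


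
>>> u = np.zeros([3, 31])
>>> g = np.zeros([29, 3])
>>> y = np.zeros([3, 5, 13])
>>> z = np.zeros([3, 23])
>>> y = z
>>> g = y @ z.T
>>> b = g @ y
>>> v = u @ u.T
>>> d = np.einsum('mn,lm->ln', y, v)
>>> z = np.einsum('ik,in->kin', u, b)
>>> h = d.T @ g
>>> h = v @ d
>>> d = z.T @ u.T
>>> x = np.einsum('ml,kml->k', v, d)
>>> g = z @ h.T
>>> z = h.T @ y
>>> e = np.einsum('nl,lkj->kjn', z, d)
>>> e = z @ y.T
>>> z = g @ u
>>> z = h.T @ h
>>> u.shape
(3, 31)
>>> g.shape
(31, 3, 3)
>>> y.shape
(3, 23)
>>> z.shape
(23, 23)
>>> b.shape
(3, 23)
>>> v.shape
(3, 3)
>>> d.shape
(23, 3, 3)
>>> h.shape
(3, 23)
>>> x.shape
(23,)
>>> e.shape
(23, 3)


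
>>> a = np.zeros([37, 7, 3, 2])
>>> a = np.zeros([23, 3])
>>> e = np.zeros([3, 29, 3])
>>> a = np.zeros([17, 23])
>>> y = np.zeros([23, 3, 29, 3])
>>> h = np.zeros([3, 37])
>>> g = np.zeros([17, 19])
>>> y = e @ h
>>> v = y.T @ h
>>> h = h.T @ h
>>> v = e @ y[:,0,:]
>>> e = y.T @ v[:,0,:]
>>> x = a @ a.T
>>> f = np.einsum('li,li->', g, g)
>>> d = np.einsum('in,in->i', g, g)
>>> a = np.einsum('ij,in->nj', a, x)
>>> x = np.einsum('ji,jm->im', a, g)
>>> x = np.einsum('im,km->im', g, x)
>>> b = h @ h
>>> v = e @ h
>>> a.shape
(17, 23)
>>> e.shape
(37, 29, 37)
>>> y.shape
(3, 29, 37)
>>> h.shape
(37, 37)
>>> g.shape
(17, 19)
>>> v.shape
(37, 29, 37)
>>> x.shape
(17, 19)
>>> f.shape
()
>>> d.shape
(17,)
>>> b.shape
(37, 37)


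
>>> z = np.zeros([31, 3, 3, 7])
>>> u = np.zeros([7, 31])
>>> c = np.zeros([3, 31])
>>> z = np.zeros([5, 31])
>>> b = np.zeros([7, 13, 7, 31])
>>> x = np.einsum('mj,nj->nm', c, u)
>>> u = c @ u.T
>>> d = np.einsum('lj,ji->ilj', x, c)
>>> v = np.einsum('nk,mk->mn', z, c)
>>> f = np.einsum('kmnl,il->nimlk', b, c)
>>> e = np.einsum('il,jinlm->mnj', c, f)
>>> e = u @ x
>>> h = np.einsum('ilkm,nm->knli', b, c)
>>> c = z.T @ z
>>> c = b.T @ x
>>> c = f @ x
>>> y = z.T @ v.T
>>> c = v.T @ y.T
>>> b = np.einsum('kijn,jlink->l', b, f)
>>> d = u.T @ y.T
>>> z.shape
(5, 31)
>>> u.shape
(3, 7)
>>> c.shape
(5, 31)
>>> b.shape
(3,)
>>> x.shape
(7, 3)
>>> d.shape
(7, 31)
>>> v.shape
(3, 5)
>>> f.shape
(7, 3, 13, 31, 7)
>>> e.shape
(3, 3)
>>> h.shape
(7, 3, 13, 7)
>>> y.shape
(31, 3)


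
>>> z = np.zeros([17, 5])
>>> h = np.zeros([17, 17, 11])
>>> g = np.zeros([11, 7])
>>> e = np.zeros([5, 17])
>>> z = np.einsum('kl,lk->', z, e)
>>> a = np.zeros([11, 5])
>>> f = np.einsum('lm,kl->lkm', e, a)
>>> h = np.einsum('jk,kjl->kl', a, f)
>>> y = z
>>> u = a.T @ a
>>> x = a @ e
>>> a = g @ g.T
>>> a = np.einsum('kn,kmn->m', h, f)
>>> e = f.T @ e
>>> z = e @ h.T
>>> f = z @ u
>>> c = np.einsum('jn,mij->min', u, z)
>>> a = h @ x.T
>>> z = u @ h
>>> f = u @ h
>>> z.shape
(5, 17)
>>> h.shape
(5, 17)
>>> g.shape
(11, 7)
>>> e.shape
(17, 11, 17)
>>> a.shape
(5, 11)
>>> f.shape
(5, 17)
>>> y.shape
()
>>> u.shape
(5, 5)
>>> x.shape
(11, 17)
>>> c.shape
(17, 11, 5)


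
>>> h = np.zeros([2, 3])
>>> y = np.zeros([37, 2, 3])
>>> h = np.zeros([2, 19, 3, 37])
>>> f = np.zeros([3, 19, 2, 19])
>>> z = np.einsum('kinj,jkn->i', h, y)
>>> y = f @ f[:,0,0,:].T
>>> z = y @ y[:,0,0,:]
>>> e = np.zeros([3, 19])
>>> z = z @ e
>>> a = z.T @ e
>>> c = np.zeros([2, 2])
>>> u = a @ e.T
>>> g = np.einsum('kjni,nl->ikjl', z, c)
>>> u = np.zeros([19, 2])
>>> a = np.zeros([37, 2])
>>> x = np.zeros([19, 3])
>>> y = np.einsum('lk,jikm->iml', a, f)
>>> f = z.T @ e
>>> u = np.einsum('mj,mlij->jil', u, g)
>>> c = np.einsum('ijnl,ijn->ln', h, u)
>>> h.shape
(2, 19, 3, 37)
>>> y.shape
(19, 19, 37)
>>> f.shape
(19, 2, 19, 19)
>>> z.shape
(3, 19, 2, 19)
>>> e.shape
(3, 19)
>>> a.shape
(37, 2)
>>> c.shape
(37, 3)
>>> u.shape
(2, 19, 3)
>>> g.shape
(19, 3, 19, 2)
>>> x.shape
(19, 3)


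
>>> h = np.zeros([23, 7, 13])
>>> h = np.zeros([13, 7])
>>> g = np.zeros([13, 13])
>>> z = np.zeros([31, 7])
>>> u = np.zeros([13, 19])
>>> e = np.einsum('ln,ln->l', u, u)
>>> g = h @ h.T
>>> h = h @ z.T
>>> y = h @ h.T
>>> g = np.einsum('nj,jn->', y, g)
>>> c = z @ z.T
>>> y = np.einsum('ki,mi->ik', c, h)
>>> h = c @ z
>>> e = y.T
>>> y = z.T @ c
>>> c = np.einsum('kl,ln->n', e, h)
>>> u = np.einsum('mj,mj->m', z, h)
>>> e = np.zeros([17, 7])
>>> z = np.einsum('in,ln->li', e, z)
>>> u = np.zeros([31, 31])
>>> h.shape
(31, 7)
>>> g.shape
()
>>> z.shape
(31, 17)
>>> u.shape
(31, 31)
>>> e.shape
(17, 7)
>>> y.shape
(7, 31)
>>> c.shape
(7,)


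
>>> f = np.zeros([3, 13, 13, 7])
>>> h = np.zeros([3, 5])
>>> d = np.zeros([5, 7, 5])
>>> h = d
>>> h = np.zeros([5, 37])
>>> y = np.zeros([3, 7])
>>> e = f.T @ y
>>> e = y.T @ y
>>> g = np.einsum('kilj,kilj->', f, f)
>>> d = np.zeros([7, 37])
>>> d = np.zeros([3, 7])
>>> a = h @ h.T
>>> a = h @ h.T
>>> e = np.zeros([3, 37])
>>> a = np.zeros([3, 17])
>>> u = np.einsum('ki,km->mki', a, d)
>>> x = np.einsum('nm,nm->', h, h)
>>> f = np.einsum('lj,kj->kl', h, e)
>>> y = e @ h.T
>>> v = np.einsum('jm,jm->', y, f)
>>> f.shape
(3, 5)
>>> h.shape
(5, 37)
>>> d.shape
(3, 7)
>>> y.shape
(3, 5)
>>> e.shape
(3, 37)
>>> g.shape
()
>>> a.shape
(3, 17)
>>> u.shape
(7, 3, 17)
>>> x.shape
()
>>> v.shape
()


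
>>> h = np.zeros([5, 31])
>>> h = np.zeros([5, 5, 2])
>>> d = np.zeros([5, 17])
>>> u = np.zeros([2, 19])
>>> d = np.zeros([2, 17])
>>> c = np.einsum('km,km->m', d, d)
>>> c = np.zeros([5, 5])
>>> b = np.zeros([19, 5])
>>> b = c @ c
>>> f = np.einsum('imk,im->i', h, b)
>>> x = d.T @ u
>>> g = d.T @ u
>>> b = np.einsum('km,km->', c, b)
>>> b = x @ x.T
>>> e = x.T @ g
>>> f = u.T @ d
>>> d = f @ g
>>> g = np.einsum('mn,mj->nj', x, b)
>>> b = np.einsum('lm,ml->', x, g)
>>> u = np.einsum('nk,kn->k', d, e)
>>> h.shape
(5, 5, 2)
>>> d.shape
(19, 19)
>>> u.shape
(19,)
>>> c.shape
(5, 5)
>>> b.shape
()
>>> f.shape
(19, 17)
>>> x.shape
(17, 19)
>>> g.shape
(19, 17)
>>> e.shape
(19, 19)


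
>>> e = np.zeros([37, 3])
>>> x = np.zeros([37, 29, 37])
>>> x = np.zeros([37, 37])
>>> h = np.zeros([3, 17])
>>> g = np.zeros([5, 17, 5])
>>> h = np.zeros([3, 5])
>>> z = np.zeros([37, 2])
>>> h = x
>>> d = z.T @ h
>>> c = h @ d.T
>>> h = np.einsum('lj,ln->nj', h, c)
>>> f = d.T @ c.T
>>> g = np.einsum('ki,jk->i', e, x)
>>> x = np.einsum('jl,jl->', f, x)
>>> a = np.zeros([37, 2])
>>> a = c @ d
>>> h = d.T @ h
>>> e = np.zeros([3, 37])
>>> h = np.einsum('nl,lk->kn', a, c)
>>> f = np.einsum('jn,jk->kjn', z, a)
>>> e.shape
(3, 37)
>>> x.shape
()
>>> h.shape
(2, 37)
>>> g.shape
(3,)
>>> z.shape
(37, 2)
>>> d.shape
(2, 37)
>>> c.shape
(37, 2)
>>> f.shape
(37, 37, 2)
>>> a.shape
(37, 37)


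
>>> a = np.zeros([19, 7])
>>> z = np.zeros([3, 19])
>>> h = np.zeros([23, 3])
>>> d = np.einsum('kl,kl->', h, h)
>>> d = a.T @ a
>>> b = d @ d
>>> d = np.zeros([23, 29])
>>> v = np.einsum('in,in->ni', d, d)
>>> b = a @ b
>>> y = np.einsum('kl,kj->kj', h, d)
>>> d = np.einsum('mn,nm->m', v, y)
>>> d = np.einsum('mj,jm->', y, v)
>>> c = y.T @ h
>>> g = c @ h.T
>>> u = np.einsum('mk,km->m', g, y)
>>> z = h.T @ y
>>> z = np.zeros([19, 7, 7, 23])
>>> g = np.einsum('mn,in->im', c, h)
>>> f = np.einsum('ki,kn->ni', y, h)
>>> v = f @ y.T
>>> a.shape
(19, 7)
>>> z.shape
(19, 7, 7, 23)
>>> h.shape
(23, 3)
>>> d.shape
()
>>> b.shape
(19, 7)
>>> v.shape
(3, 23)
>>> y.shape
(23, 29)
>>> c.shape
(29, 3)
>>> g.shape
(23, 29)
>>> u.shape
(29,)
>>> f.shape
(3, 29)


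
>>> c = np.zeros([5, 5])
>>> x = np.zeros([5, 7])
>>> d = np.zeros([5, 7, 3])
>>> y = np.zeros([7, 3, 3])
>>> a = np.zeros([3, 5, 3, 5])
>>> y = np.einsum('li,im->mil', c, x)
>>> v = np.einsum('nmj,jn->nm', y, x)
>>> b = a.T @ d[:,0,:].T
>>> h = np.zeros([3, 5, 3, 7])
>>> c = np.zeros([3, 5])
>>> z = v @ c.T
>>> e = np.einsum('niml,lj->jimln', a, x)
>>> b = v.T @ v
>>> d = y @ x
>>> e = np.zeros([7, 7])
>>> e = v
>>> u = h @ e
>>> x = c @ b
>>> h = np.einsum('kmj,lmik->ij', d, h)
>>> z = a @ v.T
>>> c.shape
(3, 5)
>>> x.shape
(3, 5)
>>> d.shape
(7, 5, 7)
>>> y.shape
(7, 5, 5)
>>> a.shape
(3, 5, 3, 5)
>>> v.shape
(7, 5)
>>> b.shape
(5, 5)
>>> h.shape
(3, 7)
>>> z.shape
(3, 5, 3, 7)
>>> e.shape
(7, 5)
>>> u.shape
(3, 5, 3, 5)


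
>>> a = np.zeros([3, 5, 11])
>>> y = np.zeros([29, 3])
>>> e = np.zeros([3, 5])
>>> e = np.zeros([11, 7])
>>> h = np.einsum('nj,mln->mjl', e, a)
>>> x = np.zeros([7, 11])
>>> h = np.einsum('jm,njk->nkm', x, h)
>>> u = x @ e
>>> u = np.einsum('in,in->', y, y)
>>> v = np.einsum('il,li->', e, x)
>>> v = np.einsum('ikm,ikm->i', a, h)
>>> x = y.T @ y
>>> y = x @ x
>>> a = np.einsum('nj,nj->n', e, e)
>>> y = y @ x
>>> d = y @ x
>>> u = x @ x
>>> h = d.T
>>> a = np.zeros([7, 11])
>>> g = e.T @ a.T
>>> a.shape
(7, 11)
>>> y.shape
(3, 3)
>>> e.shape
(11, 7)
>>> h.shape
(3, 3)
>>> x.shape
(3, 3)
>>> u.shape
(3, 3)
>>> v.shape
(3,)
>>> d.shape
(3, 3)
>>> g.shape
(7, 7)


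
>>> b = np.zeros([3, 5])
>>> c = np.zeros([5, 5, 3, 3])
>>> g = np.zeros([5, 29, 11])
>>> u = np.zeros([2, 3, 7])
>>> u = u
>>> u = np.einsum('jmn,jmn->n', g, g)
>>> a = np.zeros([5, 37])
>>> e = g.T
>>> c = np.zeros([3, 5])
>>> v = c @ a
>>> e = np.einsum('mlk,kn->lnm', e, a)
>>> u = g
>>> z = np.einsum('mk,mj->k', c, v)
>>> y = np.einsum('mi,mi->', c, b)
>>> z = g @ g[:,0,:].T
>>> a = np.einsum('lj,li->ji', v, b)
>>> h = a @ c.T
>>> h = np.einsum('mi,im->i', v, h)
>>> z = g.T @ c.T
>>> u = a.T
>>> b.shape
(3, 5)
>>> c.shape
(3, 5)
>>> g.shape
(5, 29, 11)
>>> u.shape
(5, 37)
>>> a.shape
(37, 5)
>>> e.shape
(29, 37, 11)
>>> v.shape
(3, 37)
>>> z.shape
(11, 29, 3)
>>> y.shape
()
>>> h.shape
(37,)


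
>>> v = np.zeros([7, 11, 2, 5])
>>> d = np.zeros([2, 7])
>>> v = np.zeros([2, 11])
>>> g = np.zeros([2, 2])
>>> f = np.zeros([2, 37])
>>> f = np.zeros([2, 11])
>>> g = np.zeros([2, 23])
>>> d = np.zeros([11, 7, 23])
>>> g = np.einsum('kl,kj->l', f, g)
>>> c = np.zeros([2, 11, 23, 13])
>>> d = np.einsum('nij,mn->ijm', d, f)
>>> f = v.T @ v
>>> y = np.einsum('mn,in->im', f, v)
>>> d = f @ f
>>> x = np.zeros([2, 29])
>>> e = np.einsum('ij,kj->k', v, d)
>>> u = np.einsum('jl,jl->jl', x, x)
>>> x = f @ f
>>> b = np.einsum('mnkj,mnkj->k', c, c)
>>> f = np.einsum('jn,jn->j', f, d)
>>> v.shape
(2, 11)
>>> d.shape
(11, 11)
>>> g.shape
(11,)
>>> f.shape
(11,)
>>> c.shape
(2, 11, 23, 13)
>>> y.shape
(2, 11)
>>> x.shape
(11, 11)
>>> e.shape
(11,)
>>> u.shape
(2, 29)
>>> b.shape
(23,)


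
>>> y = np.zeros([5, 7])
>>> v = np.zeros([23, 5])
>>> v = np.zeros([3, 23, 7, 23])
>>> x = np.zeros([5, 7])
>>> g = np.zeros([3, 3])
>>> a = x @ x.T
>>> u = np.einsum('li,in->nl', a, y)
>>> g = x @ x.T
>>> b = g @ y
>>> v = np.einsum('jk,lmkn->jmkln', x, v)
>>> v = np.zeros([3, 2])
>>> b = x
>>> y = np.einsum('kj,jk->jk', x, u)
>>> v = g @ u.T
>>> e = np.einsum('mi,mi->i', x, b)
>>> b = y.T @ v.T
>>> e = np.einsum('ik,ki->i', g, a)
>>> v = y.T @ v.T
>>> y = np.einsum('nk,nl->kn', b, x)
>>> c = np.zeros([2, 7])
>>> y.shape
(5, 5)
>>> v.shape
(5, 5)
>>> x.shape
(5, 7)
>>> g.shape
(5, 5)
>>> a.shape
(5, 5)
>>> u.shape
(7, 5)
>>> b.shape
(5, 5)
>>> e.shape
(5,)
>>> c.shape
(2, 7)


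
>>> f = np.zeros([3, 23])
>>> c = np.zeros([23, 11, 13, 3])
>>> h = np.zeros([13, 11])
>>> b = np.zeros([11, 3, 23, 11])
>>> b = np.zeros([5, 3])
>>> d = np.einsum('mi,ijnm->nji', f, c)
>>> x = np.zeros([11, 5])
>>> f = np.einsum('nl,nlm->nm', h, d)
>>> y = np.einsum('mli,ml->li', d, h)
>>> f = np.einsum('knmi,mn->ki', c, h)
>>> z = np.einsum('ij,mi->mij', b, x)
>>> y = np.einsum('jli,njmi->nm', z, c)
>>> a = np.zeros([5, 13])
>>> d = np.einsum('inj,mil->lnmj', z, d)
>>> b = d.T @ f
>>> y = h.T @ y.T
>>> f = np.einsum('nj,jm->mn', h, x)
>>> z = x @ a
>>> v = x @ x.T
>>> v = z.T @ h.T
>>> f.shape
(5, 13)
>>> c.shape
(23, 11, 13, 3)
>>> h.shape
(13, 11)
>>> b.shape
(3, 13, 5, 3)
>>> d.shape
(23, 5, 13, 3)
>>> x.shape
(11, 5)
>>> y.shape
(11, 23)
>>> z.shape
(11, 13)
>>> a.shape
(5, 13)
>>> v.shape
(13, 13)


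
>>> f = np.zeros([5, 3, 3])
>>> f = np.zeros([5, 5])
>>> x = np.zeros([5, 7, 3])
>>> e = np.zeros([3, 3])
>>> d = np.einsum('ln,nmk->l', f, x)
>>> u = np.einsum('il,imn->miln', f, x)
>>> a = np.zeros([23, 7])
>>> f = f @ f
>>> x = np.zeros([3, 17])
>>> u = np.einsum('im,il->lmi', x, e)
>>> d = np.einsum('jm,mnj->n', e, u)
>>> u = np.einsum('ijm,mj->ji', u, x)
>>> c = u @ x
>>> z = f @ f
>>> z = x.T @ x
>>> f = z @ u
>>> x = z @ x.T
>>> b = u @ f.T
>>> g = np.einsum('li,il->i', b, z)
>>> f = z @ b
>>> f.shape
(17, 17)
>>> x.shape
(17, 3)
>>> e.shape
(3, 3)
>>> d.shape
(17,)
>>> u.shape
(17, 3)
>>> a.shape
(23, 7)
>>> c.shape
(17, 17)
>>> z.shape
(17, 17)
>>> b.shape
(17, 17)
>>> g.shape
(17,)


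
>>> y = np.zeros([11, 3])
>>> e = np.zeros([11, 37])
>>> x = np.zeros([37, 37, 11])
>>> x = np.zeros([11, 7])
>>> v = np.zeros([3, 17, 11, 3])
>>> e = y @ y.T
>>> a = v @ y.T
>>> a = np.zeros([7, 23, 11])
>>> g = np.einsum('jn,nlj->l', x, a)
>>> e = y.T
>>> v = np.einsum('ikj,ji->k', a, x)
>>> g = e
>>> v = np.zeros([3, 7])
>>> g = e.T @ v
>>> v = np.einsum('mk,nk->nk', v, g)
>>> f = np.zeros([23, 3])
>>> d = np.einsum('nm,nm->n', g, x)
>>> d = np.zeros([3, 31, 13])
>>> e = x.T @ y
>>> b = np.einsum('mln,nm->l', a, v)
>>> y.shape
(11, 3)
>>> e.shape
(7, 3)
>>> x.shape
(11, 7)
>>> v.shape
(11, 7)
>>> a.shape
(7, 23, 11)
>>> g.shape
(11, 7)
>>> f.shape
(23, 3)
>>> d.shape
(3, 31, 13)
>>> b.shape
(23,)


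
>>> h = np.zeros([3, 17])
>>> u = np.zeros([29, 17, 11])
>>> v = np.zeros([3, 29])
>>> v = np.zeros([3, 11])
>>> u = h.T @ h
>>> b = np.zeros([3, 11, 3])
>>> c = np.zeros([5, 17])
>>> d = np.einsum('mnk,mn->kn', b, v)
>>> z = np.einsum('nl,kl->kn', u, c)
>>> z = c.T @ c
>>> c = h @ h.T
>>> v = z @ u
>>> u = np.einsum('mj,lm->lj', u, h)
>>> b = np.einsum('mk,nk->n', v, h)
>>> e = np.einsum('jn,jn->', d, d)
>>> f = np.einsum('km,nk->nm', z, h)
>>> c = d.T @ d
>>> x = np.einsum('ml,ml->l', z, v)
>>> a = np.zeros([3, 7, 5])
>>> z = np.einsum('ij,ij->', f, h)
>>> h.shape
(3, 17)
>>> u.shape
(3, 17)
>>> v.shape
(17, 17)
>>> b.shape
(3,)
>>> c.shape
(11, 11)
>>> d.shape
(3, 11)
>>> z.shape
()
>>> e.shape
()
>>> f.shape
(3, 17)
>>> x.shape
(17,)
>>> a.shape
(3, 7, 5)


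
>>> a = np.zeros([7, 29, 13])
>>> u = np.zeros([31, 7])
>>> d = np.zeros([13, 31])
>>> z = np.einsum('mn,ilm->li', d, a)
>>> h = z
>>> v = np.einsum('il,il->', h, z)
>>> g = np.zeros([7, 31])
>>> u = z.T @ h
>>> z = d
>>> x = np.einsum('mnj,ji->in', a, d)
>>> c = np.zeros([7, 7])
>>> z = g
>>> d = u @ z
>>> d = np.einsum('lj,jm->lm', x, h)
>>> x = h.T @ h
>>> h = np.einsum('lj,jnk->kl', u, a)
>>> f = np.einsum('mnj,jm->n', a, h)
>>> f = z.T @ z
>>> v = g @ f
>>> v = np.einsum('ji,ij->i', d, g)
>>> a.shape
(7, 29, 13)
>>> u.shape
(7, 7)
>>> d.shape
(31, 7)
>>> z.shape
(7, 31)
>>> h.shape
(13, 7)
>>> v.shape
(7,)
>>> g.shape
(7, 31)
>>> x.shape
(7, 7)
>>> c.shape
(7, 7)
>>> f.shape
(31, 31)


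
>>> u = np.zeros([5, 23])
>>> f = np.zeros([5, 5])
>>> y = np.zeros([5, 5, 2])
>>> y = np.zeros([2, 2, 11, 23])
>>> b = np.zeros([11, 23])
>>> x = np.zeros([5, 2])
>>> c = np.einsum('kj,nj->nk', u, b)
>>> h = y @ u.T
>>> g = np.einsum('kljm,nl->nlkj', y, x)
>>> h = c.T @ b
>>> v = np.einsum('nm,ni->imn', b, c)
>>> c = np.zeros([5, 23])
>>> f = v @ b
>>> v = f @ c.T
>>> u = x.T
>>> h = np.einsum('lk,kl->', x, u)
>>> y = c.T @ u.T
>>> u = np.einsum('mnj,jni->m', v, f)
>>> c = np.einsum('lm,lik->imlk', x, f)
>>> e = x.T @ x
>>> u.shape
(5,)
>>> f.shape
(5, 23, 23)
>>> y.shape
(23, 2)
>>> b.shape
(11, 23)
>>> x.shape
(5, 2)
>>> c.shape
(23, 2, 5, 23)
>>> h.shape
()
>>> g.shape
(5, 2, 2, 11)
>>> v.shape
(5, 23, 5)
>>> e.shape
(2, 2)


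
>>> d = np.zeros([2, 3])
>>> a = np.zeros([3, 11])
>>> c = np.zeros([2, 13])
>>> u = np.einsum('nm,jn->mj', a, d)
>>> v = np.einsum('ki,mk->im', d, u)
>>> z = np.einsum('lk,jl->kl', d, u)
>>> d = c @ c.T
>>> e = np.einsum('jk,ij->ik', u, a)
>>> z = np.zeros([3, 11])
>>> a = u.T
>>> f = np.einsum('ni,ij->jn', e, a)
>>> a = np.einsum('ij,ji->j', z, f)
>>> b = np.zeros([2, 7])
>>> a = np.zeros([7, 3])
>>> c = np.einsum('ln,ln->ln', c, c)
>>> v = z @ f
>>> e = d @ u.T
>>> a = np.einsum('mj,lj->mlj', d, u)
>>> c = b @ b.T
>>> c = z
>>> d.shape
(2, 2)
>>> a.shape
(2, 11, 2)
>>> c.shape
(3, 11)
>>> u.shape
(11, 2)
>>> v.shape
(3, 3)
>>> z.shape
(3, 11)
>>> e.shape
(2, 11)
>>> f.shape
(11, 3)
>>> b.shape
(2, 7)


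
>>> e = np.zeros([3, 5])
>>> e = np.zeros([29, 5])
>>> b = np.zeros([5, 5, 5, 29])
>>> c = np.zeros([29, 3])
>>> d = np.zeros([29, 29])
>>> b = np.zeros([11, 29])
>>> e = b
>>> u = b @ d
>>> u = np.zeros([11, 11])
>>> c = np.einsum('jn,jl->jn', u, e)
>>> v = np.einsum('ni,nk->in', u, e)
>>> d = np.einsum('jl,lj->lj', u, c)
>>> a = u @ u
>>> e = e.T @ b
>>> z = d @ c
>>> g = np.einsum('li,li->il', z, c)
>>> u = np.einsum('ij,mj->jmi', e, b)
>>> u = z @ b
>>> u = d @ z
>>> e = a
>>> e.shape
(11, 11)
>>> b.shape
(11, 29)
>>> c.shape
(11, 11)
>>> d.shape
(11, 11)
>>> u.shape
(11, 11)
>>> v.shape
(11, 11)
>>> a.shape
(11, 11)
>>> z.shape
(11, 11)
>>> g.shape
(11, 11)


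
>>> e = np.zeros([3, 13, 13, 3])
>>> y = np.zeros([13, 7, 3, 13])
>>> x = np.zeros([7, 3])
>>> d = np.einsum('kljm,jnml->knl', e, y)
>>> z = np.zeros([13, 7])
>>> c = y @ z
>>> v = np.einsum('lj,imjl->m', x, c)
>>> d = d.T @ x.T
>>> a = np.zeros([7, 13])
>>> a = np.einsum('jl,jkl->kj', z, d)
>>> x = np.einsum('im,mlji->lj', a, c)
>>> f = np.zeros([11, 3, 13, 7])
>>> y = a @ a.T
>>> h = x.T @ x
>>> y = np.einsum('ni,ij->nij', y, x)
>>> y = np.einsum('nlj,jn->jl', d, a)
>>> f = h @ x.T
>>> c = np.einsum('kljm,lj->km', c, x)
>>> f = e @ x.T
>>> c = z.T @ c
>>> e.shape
(3, 13, 13, 3)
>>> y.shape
(7, 7)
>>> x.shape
(7, 3)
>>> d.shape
(13, 7, 7)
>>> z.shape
(13, 7)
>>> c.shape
(7, 7)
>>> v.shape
(7,)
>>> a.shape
(7, 13)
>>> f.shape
(3, 13, 13, 7)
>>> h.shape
(3, 3)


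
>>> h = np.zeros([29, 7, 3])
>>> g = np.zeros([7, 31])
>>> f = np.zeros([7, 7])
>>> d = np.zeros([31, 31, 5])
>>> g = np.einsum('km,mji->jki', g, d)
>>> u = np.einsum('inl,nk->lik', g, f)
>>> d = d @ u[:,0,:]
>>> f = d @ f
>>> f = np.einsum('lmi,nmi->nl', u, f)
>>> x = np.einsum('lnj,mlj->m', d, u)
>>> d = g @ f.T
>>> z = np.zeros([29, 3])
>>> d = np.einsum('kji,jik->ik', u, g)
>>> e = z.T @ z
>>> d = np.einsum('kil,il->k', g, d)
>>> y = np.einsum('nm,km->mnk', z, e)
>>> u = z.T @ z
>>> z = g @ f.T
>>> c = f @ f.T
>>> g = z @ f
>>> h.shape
(29, 7, 3)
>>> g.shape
(31, 7, 5)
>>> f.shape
(31, 5)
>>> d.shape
(31,)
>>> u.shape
(3, 3)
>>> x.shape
(5,)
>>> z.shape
(31, 7, 31)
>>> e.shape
(3, 3)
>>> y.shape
(3, 29, 3)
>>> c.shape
(31, 31)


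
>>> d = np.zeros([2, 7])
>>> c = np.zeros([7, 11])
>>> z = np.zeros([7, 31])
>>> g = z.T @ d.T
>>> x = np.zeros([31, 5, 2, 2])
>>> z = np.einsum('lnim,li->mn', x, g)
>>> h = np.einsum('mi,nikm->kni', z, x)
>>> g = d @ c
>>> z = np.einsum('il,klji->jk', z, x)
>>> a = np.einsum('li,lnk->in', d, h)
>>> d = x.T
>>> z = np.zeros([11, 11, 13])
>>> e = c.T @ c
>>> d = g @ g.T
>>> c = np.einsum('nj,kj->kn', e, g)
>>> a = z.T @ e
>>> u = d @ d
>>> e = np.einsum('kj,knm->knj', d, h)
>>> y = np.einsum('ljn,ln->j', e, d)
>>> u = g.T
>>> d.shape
(2, 2)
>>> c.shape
(2, 11)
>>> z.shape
(11, 11, 13)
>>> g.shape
(2, 11)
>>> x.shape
(31, 5, 2, 2)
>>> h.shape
(2, 31, 5)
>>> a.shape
(13, 11, 11)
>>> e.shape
(2, 31, 2)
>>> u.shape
(11, 2)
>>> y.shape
(31,)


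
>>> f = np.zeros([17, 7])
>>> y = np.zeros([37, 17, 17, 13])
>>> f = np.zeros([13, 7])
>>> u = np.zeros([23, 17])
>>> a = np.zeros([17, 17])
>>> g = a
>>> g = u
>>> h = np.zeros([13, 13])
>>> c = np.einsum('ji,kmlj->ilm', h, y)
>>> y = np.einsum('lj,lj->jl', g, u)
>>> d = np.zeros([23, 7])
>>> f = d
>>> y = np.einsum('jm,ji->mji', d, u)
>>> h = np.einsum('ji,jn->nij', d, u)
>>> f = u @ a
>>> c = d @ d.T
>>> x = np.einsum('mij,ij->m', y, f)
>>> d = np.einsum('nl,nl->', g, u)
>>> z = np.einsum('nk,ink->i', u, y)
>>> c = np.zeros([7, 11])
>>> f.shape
(23, 17)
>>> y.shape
(7, 23, 17)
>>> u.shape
(23, 17)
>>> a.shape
(17, 17)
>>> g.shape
(23, 17)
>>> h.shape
(17, 7, 23)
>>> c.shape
(7, 11)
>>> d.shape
()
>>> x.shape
(7,)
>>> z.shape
(7,)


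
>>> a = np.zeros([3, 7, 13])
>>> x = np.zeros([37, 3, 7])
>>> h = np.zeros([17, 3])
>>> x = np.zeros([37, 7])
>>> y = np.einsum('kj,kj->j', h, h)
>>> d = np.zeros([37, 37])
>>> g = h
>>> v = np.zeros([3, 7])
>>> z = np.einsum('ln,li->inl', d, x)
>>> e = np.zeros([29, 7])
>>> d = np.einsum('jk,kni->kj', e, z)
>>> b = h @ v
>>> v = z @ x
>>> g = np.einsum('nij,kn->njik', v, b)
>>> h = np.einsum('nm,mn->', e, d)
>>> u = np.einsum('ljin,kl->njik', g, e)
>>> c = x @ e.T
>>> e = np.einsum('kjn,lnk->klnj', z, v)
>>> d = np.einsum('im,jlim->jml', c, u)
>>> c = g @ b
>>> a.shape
(3, 7, 13)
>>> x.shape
(37, 7)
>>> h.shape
()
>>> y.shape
(3,)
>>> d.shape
(17, 29, 7)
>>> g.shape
(7, 7, 37, 17)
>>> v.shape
(7, 37, 7)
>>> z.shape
(7, 37, 37)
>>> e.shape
(7, 7, 37, 37)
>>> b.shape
(17, 7)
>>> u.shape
(17, 7, 37, 29)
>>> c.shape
(7, 7, 37, 7)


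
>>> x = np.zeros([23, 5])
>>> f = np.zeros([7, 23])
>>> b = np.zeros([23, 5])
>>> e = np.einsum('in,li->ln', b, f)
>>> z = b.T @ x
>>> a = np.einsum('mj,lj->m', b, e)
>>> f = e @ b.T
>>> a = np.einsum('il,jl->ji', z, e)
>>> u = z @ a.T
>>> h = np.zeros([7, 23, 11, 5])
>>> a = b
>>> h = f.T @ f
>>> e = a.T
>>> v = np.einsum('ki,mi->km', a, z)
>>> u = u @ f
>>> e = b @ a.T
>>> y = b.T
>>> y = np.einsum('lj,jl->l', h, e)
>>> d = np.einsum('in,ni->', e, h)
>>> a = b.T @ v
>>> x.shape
(23, 5)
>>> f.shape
(7, 23)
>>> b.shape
(23, 5)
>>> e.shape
(23, 23)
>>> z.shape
(5, 5)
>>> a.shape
(5, 5)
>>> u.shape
(5, 23)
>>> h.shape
(23, 23)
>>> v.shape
(23, 5)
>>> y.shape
(23,)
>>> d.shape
()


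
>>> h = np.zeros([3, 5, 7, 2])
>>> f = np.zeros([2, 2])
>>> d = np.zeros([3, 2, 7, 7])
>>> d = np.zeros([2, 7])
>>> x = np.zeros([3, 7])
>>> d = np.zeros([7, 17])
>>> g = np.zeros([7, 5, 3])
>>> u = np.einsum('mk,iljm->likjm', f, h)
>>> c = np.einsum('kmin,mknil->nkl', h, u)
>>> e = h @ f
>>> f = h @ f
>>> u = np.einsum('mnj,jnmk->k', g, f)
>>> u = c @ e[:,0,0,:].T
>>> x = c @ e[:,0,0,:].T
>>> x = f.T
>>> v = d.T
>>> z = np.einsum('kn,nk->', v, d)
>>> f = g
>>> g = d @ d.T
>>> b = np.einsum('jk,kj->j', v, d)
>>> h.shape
(3, 5, 7, 2)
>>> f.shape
(7, 5, 3)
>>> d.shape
(7, 17)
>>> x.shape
(2, 7, 5, 3)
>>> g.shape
(7, 7)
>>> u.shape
(2, 3, 3)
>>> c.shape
(2, 3, 2)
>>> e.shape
(3, 5, 7, 2)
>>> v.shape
(17, 7)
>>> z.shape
()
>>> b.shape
(17,)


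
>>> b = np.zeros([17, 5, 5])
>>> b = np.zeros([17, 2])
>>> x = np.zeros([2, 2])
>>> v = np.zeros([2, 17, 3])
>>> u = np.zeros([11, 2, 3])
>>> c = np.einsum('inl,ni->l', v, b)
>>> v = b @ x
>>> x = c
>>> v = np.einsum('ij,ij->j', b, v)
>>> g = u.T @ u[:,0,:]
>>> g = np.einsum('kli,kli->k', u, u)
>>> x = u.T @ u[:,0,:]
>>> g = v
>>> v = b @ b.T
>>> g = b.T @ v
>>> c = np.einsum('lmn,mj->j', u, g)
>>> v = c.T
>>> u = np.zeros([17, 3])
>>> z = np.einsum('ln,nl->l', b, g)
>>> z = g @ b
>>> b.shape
(17, 2)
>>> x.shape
(3, 2, 3)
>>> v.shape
(17,)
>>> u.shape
(17, 3)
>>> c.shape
(17,)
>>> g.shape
(2, 17)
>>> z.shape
(2, 2)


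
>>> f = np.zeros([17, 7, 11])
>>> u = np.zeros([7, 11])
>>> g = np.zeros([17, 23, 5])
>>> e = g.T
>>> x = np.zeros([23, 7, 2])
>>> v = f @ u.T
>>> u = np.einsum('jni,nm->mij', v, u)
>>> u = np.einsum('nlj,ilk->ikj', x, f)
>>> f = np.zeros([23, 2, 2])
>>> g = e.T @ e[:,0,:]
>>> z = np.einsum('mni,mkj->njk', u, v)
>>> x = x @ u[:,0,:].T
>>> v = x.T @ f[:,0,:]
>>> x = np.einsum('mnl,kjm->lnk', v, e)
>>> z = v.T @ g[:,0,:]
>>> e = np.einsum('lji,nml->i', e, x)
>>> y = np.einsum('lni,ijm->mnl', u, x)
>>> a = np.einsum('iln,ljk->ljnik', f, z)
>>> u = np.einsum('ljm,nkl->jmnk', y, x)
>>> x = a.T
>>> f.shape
(23, 2, 2)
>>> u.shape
(11, 17, 2, 7)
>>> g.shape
(17, 23, 17)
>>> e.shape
(17,)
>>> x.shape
(17, 23, 2, 7, 2)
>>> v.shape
(17, 7, 2)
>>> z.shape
(2, 7, 17)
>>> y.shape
(5, 11, 17)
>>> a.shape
(2, 7, 2, 23, 17)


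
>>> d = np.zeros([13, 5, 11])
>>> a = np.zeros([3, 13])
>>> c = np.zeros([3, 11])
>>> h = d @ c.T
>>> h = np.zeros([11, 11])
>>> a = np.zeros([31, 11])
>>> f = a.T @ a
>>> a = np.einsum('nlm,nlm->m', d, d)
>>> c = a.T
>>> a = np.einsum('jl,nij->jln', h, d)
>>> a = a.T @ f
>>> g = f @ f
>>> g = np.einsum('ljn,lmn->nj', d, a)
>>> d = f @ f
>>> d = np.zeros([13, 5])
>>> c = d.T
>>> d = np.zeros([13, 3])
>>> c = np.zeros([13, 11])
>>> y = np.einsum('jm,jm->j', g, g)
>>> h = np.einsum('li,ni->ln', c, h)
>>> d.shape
(13, 3)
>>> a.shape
(13, 11, 11)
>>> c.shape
(13, 11)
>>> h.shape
(13, 11)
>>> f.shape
(11, 11)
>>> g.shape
(11, 5)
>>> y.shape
(11,)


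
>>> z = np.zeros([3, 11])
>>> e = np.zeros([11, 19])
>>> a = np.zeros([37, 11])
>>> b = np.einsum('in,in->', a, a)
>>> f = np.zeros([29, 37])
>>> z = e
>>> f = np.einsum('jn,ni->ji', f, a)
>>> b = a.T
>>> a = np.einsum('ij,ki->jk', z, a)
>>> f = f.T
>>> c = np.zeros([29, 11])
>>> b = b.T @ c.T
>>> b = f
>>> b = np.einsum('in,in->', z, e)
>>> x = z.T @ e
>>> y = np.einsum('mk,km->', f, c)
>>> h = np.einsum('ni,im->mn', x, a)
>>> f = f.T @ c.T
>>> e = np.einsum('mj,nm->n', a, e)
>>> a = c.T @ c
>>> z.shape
(11, 19)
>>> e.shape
(11,)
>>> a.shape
(11, 11)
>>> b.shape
()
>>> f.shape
(29, 29)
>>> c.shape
(29, 11)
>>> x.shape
(19, 19)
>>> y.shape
()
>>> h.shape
(37, 19)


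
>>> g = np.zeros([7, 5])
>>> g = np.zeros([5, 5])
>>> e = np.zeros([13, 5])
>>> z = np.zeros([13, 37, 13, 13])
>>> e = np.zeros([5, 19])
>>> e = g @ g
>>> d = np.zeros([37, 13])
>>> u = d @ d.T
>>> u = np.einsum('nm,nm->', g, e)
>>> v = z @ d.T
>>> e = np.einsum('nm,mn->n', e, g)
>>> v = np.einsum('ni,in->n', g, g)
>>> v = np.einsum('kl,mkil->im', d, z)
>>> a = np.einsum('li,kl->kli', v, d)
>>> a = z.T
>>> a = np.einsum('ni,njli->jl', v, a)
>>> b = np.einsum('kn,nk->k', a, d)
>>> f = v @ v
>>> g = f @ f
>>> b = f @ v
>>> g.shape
(13, 13)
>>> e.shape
(5,)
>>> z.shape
(13, 37, 13, 13)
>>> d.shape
(37, 13)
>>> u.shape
()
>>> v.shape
(13, 13)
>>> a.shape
(13, 37)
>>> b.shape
(13, 13)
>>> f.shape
(13, 13)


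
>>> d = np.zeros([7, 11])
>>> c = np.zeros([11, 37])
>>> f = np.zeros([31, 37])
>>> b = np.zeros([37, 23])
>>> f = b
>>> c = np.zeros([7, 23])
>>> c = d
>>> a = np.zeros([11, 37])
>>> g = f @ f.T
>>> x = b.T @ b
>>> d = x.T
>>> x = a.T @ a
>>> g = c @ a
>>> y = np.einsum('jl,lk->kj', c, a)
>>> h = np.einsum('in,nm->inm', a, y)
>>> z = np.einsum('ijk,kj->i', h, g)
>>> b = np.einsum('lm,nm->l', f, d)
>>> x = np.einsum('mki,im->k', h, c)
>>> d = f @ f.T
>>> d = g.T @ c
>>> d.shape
(37, 11)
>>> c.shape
(7, 11)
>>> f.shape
(37, 23)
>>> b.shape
(37,)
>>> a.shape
(11, 37)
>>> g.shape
(7, 37)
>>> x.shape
(37,)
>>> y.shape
(37, 7)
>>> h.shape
(11, 37, 7)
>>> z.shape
(11,)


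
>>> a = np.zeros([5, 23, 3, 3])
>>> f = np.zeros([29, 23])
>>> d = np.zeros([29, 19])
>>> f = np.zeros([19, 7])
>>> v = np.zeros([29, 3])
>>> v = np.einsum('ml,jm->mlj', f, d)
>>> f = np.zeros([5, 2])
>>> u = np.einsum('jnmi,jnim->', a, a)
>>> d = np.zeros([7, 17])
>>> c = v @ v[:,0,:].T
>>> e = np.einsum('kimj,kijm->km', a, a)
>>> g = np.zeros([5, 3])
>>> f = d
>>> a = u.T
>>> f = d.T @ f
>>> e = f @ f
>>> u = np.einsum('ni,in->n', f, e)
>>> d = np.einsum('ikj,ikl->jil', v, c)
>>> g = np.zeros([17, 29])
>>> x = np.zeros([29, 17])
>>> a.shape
()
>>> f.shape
(17, 17)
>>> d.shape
(29, 19, 19)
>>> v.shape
(19, 7, 29)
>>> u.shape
(17,)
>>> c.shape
(19, 7, 19)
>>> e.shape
(17, 17)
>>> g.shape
(17, 29)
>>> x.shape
(29, 17)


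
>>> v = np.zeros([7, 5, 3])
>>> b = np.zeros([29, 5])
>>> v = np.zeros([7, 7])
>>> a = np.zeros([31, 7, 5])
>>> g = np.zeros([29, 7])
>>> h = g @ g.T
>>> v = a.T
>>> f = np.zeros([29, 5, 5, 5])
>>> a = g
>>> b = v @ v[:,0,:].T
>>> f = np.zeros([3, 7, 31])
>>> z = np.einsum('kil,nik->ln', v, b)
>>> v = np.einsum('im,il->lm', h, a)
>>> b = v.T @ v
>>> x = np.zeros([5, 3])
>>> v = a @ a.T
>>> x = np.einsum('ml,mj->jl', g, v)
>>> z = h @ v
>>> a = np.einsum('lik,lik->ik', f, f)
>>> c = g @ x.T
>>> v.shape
(29, 29)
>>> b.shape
(29, 29)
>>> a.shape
(7, 31)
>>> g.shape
(29, 7)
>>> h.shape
(29, 29)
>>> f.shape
(3, 7, 31)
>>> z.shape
(29, 29)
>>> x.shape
(29, 7)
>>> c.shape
(29, 29)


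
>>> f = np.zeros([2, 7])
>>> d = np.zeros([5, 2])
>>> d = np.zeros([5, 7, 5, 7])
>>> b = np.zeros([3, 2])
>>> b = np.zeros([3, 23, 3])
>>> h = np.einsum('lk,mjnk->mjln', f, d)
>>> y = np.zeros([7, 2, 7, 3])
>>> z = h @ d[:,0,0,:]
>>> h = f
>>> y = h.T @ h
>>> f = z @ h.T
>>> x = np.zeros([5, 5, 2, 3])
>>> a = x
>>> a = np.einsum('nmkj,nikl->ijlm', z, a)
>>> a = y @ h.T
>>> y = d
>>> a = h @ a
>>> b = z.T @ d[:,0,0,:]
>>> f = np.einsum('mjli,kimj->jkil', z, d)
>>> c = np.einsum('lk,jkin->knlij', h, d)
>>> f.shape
(7, 5, 7, 2)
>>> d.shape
(5, 7, 5, 7)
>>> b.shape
(7, 2, 7, 7)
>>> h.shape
(2, 7)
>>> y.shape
(5, 7, 5, 7)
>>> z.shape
(5, 7, 2, 7)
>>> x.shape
(5, 5, 2, 3)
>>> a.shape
(2, 2)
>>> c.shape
(7, 7, 2, 5, 5)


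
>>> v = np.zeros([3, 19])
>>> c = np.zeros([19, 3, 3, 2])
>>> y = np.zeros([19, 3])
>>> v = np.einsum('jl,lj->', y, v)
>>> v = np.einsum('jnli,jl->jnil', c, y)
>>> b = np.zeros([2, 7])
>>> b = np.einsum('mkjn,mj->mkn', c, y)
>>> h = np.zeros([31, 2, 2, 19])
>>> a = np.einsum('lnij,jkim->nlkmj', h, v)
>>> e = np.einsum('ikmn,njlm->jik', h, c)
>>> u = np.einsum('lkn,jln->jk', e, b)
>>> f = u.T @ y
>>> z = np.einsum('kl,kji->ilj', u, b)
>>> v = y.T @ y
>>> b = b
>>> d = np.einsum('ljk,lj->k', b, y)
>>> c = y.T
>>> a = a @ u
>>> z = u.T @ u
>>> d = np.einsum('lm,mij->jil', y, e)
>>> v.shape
(3, 3)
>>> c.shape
(3, 19)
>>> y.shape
(19, 3)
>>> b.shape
(19, 3, 2)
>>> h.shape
(31, 2, 2, 19)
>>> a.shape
(2, 31, 3, 3, 31)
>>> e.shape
(3, 31, 2)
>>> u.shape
(19, 31)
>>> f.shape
(31, 3)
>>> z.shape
(31, 31)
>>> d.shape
(2, 31, 19)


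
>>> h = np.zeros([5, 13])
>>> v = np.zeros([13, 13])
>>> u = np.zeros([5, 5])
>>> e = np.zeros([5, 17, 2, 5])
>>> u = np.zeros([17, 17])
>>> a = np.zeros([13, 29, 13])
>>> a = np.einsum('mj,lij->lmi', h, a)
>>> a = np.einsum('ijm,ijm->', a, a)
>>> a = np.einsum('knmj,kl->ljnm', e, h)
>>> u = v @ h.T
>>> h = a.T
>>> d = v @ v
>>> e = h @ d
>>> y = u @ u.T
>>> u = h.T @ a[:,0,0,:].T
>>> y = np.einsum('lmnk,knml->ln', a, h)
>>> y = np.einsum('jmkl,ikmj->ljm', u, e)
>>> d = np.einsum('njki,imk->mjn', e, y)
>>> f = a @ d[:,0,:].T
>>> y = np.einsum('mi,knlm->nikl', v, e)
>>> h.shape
(2, 17, 5, 13)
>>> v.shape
(13, 13)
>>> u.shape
(13, 5, 17, 13)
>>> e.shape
(2, 17, 5, 13)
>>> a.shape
(13, 5, 17, 2)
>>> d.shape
(13, 17, 2)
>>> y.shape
(17, 13, 2, 5)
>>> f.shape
(13, 5, 17, 13)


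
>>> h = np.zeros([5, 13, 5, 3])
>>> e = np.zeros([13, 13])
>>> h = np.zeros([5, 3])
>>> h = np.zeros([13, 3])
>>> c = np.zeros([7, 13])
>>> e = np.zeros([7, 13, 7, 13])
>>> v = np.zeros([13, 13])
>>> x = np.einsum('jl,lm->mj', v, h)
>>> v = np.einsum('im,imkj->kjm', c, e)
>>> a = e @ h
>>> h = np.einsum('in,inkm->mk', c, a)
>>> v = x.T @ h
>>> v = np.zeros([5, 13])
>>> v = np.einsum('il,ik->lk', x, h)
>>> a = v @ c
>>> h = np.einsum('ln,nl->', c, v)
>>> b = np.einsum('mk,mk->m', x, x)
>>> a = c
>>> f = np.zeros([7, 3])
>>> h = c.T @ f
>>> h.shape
(13, 3)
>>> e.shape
(7, 13, 7, 13)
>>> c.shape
(7, 13)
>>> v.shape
(13, 7)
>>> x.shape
(3, 13)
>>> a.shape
(7, 13)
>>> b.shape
(3,)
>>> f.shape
(7, 3)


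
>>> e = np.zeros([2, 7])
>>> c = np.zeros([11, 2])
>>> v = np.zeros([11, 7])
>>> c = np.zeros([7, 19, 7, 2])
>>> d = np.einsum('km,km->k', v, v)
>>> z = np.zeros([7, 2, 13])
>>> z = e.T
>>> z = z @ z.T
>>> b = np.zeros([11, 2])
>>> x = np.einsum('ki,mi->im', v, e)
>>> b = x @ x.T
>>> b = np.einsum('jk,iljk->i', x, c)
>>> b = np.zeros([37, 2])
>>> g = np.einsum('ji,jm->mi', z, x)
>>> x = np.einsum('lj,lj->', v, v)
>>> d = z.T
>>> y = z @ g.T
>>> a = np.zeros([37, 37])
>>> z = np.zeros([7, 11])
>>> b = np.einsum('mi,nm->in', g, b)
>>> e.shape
(2, 7)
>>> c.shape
(7, 19, 7, 2)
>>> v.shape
(11, 7)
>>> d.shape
(7, 7)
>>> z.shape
(7, 11)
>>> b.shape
(7, 37)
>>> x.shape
()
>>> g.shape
(2, 7)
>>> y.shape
(7, 2)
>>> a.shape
(37, 37)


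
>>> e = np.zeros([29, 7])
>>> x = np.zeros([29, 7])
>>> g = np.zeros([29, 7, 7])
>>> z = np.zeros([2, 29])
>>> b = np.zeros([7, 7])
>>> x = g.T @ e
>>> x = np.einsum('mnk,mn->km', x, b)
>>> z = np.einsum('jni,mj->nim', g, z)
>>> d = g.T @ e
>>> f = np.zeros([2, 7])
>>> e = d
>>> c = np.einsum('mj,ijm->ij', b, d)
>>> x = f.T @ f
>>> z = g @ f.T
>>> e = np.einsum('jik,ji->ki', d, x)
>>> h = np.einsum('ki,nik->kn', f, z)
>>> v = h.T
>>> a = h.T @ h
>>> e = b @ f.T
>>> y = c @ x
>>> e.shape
(7, 2)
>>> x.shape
(7, 7)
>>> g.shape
(29, 7, 7)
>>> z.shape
(29, 7, 2)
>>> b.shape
(7, 7)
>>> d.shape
(7, 7, 7)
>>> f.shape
(2, 7)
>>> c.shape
(7, 7)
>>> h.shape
(2, 29)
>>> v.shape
(29, 2)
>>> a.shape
(29, 29)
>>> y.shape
(7, 7)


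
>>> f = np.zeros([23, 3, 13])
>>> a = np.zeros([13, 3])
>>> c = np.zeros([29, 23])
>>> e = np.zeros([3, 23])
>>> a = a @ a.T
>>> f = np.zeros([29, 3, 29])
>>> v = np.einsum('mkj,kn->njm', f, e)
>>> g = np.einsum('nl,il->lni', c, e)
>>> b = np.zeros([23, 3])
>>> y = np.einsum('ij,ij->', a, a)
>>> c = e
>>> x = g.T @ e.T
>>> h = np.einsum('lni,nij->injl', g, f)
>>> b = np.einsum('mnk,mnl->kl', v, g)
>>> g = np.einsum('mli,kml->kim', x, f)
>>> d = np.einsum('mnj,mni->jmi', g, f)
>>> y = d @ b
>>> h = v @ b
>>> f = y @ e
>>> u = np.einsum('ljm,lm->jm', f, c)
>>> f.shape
(3, 29, 23)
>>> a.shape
(13, 13)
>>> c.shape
(3, 23)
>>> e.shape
(3, 23)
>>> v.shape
(23, 29, 29)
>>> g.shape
(29, 3, 3)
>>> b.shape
(29, 3)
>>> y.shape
(3, 29, 3)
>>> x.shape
(3, 29, 3)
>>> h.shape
(23, 29, 3)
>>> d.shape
(3, 29, 29)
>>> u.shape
(29, 23)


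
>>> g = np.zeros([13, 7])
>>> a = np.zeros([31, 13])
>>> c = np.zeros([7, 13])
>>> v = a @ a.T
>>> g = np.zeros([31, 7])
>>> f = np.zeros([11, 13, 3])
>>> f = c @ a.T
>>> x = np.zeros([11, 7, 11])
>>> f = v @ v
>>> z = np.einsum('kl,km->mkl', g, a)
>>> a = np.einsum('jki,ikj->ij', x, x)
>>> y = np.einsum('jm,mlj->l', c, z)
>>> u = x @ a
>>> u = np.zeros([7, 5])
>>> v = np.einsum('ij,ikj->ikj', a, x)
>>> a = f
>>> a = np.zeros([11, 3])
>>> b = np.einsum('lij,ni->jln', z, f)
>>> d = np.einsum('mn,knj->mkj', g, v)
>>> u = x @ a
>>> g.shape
(31, 7)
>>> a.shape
(11, 3)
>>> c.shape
(7, 13)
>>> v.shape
(11, 7, 11)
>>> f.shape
(31, 31)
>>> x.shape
(11, 7, 11)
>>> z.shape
(13, 31, 7)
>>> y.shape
(31,)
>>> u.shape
(11, 7, 3)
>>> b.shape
(7, 13, 31)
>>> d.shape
(31, 11, 11)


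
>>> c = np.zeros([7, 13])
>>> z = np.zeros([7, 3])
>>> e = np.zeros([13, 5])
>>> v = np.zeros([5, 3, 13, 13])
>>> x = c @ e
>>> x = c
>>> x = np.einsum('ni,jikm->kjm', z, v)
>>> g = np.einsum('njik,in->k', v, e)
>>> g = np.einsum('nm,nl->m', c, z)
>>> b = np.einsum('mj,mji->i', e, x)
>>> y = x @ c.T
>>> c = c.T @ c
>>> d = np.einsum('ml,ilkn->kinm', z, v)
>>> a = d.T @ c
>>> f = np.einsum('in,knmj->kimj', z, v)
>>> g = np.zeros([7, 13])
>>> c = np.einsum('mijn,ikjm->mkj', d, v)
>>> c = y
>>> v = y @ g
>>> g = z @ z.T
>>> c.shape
(13, 5, 7)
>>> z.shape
(7, 3)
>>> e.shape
(13, 5)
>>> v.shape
(13, 5, 13)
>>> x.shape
(13, 5, 13)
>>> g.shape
(7, 7)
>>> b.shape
(13,)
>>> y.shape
(13, 5, 7)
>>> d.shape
(13, 5, 13, 7)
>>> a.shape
(7, 13, 5, 13)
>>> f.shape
(5, 7, 13, 13)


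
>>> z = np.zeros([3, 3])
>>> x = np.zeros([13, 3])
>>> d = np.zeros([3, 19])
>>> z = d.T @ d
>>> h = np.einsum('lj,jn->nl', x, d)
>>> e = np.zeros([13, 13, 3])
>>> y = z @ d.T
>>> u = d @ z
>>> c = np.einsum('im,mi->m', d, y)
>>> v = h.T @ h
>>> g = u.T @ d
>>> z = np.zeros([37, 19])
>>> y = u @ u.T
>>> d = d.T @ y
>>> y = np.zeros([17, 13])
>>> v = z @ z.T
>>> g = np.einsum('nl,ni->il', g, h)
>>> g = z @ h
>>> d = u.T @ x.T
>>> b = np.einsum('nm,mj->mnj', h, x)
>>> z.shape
(37, 19)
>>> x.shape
(13, 3)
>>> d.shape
(19, 13)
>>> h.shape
(19, 13)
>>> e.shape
(13, 13, 3)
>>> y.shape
(17, 13)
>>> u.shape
(3, 19)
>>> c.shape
(19,)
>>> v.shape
(37, 37)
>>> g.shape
(37, 13)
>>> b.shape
(13, 19, 3)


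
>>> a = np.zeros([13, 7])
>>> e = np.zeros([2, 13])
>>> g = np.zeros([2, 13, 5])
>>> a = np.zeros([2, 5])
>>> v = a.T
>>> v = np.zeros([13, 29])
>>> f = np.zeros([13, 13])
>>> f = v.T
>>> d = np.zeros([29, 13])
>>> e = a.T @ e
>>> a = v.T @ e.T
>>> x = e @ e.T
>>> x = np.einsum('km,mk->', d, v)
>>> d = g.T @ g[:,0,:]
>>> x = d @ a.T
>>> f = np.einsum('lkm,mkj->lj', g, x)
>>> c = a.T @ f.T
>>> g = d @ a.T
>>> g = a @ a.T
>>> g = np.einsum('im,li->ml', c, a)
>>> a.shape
(29, 5)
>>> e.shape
(5, 13)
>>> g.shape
(2, 29)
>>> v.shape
(13, 29)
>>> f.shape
(2, 29)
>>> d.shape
(5, 13, 5)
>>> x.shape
(5, 13, 29)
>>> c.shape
(5, 2)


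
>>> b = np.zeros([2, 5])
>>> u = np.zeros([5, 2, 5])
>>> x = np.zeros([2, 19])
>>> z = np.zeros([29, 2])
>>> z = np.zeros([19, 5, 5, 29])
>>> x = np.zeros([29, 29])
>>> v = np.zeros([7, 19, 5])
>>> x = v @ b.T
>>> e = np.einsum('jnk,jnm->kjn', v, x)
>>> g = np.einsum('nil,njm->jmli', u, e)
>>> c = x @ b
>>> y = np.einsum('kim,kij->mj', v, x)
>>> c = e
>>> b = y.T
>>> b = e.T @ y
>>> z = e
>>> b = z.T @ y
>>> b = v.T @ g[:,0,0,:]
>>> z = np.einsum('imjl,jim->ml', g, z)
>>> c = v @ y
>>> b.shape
(5, 19, 2)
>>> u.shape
(5, 2, 5)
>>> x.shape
(7, 19, 2)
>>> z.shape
(19, 2)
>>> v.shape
(7, 19, 5)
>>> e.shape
(5, 7, 19)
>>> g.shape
(7, 19, 5, 2)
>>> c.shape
(7, 19, 2)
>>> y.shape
(5, 2)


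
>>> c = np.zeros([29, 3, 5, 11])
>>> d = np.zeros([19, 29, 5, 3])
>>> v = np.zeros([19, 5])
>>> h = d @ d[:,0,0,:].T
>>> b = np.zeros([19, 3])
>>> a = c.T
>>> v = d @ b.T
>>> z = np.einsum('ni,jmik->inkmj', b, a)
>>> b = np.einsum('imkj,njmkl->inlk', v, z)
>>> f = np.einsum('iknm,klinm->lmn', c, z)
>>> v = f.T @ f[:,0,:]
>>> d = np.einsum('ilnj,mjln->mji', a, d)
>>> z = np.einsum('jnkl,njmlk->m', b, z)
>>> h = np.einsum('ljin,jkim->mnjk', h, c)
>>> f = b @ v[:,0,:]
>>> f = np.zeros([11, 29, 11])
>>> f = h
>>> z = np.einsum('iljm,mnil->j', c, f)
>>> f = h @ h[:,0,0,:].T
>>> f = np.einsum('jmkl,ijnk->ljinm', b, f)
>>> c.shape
(29, 3, 5, 11)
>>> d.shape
(19, 29, 11)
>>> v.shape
(5, 11, 5)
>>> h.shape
(11, 19, 29, 3)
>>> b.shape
(19, 3, 11, 5)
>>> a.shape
(11, 5, 3, 29)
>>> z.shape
(5,)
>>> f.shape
(5, 19, 11, 29, 3)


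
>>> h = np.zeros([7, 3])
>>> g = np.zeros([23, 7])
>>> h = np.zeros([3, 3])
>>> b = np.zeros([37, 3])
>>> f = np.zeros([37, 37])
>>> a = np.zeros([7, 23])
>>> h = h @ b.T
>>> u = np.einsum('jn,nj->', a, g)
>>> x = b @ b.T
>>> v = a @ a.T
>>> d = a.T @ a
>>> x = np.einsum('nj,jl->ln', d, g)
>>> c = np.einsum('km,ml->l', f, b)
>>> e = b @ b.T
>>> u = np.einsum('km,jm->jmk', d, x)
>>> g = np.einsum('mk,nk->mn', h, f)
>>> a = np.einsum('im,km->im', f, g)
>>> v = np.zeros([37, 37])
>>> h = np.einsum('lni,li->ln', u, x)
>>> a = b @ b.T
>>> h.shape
(7, 23)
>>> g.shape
(3, 37)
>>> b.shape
(37, 3)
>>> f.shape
(37, 37)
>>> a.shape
(37, 37)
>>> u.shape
(7, 23, 23)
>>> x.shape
(7, 23)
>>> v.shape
(37, 37)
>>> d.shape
(23, 23)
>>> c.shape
(3,)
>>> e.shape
(37, 37)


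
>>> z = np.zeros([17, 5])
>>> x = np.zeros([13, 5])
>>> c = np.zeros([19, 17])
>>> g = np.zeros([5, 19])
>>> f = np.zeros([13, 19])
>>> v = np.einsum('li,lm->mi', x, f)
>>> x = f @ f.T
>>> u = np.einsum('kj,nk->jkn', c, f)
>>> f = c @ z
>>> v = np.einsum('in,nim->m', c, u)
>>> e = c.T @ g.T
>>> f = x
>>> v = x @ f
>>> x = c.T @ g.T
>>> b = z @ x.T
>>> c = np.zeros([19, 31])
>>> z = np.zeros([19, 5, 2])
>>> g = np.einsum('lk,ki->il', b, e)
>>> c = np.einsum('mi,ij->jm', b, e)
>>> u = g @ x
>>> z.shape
(19, 5, 2)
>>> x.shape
(17, 5)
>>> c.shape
(5, 17)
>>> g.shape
(5, 17)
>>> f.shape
(13, 13)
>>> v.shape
(13, 13)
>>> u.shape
(5, 5)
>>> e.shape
(17, 5)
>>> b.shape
(17, 17)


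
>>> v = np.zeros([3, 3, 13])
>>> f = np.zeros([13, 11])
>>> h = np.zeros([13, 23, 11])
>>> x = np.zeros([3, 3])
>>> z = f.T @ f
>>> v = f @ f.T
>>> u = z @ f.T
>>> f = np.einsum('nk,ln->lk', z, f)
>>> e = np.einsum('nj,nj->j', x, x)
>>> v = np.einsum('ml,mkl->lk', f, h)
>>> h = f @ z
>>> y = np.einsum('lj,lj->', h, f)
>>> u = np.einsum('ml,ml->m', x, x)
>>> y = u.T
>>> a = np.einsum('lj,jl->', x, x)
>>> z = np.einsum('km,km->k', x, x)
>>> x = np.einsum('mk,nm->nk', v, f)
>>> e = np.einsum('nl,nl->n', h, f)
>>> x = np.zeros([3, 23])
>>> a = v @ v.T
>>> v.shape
(11, 23)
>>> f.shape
(13, 11)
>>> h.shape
(13, 11)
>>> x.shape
(3, 23)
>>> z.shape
(3,)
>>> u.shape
(3,)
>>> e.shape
(13,)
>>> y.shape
(3,)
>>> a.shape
(11, 11)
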